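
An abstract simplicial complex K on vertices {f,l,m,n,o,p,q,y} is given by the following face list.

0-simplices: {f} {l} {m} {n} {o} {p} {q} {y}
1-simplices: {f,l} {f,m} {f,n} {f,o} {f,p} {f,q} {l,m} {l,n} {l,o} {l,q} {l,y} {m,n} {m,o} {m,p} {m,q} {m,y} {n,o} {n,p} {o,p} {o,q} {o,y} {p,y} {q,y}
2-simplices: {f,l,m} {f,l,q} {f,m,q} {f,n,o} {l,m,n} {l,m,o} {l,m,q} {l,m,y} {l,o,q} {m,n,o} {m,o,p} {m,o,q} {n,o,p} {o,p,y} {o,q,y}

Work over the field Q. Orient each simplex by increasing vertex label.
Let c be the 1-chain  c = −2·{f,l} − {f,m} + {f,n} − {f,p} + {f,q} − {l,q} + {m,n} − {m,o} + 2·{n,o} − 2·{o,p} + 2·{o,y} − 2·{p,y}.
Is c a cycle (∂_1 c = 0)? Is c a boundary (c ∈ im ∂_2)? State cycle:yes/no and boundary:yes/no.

cycle:no boundary:no

n_0=8 n_1=23 n_2=15  [Q]
∂1: piv[fl,fm,fn,fo,fp,fq,ly] rk=7  ker:lm,ln,lo,lq,mn,mo,mp,mq,my,no,np,op,oq,oy,py,qy
∂2: piv[flm,flq,fmq,fno,lmn,lmo,lmy,loq,mno,mop,nop,opy,oqy] rk=13  ker:lmq,moq
∂1c = 2·{f} − {l} − {m} + {o} − {p}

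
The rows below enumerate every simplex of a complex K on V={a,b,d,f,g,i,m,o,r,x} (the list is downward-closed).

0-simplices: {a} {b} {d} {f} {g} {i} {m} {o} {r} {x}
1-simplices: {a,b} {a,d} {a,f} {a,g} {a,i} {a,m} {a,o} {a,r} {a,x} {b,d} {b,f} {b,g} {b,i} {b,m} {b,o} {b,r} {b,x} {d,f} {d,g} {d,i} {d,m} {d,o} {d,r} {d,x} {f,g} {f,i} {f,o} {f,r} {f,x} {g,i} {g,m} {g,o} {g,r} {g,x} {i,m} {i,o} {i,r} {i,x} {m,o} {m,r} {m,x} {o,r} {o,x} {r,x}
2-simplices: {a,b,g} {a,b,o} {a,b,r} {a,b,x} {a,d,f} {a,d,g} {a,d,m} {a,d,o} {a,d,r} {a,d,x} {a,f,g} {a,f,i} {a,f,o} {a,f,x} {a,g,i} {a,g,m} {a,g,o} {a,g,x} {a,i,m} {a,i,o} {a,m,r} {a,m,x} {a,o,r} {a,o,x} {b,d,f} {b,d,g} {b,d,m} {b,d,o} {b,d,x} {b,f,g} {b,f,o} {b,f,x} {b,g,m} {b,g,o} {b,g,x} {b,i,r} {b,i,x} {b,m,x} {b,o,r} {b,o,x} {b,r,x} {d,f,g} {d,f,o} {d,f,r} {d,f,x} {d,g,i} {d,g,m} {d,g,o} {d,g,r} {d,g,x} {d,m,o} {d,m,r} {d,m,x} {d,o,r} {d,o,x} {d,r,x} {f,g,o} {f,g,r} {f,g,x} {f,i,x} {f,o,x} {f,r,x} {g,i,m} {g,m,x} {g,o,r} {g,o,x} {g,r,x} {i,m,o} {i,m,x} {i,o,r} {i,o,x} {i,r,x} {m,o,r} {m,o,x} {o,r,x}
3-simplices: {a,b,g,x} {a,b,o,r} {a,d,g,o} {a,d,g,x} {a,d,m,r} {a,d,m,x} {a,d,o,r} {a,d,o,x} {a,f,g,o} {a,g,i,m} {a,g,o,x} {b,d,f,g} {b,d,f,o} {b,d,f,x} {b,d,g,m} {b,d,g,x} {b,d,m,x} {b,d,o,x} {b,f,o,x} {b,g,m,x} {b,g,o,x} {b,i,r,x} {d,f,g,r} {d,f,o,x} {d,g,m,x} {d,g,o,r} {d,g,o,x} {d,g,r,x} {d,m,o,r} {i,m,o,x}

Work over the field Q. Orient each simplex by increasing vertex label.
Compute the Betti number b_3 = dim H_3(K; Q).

n_0=10 n_1=44 n_2=75 n_3=30  [Q]
∂1: piv[ab,ad,af,ag,ai,am,ao,ar,ax] rk=9  ker:bd,bf,bg,bi,bm,bo,br,bx,df,dg,di,dm,do,dr,dx,fg,fi,fo,fr,fx,gi,gm,go,gr,gx,im,io,ir,ix,mo,mr,mx,or,ox,rx
∂2: piv[abg,abo,abr,abx,adf,adg,adm,ado,adr,adx,afg,afi,afo,afx,agi,agm,ago,agx,aim,aio,amr,amx,aor,aox,bdf,bdg,bdm,bir,bix,brx,dfr,dgi,dgr,dmo,fix] rk=35  ker:bdo,bdx,bfg,bfo,bfx,bgm,bgo,bgx,bmx,bor,box,dfg,dfo,dfx,dgm,dgo,dgx,dmr,dmx,dor,dox,drx,fgo,fgr,fgx,fox,frx,gim,gmx,gor,gox,grx,imo,imx,ior,iox,irx,mor,mox,orx
∂3: piv[abgx,abor,adgo,adgx,admr,admx,ador,adox,afgo,agim,agox,bdfg,bdfo,bdfx,bdgm,bdgx,bdmx,bdox,bfox,bgmx,bgox,birx,dfgr,dgor,dgrx,dmor,imox] rk=27  ker:dfox,dgmx,dgox
b_3=(30−27)−0=3

b_3=3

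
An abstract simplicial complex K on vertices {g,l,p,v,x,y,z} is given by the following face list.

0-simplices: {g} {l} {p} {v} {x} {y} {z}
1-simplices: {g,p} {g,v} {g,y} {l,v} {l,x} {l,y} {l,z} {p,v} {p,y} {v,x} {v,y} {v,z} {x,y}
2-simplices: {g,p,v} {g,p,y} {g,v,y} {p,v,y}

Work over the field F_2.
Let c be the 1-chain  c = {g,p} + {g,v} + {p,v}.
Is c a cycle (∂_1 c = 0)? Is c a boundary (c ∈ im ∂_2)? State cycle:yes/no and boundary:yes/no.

n_0=7 n_1=13 n_2=4  [Z2]
∂1: piv[gp,gv,gy,lv,lx,lz] rk=6  ker:ly,pv,py,vx,vy,vz,xy
∂2: piv[gpv,gpy,gvy] rk=3  ker:pvy
∂1c = 0
c vs im∂2: reduces to 0 ⇒ boundary

cycle:yes boundary:yes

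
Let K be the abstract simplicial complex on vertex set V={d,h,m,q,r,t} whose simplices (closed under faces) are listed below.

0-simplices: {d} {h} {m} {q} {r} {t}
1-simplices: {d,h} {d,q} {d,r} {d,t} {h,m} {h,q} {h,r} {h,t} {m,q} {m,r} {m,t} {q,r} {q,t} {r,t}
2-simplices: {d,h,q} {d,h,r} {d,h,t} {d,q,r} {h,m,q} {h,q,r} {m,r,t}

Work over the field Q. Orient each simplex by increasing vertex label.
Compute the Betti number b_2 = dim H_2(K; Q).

n_0=6 n_1=14 n_2=7  [Q]
∂1: piv[dh,dq,dr,dt,hm] rk=5  ker:hq,hr,ht,mq,mr,mt,qr,qt,rt
∂2: piv[dhq,dhr,dht,dqr,hmq,mrt] rk=6  ker:hqr
b_2=(7−6)−0=1

b_2=1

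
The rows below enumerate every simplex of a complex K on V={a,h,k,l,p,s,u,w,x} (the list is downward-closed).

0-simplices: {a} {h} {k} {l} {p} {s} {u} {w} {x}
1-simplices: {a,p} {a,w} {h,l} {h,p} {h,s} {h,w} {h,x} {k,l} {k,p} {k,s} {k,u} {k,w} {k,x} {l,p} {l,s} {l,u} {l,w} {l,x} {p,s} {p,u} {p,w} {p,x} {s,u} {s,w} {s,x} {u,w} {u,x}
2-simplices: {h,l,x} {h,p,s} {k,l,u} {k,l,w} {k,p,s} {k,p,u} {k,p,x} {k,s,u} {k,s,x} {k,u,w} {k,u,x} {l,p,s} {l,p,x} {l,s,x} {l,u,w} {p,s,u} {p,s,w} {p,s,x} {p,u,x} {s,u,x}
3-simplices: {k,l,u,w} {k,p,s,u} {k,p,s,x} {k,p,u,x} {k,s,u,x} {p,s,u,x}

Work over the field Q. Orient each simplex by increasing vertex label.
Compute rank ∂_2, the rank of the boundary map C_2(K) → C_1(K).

n_0=9 n_1=27 n_2=20 n_3=6  [Q]
∂1: piv[ap,aw,hl,hp,hs,hx,kl,ku] rk=8  ker:hw,kp,ks,kw,kx,lp,ls,lu,lw,lx,ps,pu,pw,px,su,sw,sx,uw,ux
∂2: piv[hlx,hps,klu,klw,kps,kpu,kpx,ksu,ksx,kuw,kux,lps,lpx,psw] rk=14  ker:lsx,luw,psu,psx,pux,sux
∂3: piv[kluw,kpsu,kpsx,kpux,ksux] rk=5  ker:psux
rk∂_2=14

rank∂_2=14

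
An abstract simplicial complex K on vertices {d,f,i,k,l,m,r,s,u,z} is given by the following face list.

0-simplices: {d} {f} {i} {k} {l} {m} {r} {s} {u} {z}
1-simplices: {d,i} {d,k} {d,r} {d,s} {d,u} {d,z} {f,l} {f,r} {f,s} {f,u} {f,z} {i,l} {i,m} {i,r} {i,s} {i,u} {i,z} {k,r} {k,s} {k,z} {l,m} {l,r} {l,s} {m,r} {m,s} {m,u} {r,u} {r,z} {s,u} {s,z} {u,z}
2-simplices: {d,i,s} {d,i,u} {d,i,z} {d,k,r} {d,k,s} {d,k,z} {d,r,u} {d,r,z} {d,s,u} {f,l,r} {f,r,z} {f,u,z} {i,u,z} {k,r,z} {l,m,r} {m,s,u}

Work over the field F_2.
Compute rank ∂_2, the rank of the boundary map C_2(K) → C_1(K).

rank∂_2=15

n_0=10 n_1=31 n_2=16  [Z2]
∂1: piv[di,dk,dr,ds,du,dz,fl,fr,im] rk=9  ker:fs,fu,fz,il,ir,is,iu,iz,kr,ks,kz,lm,lr,ls,mr,ms,mu,ru,rz,su,sz,uz
∂2: piv[dis,diu,diz,dkr,dks,dkz,dru,drz,dsu,flr,frz,fuz,iuz,lmr,msu] rk=15  ker:krz
rk∂_2=15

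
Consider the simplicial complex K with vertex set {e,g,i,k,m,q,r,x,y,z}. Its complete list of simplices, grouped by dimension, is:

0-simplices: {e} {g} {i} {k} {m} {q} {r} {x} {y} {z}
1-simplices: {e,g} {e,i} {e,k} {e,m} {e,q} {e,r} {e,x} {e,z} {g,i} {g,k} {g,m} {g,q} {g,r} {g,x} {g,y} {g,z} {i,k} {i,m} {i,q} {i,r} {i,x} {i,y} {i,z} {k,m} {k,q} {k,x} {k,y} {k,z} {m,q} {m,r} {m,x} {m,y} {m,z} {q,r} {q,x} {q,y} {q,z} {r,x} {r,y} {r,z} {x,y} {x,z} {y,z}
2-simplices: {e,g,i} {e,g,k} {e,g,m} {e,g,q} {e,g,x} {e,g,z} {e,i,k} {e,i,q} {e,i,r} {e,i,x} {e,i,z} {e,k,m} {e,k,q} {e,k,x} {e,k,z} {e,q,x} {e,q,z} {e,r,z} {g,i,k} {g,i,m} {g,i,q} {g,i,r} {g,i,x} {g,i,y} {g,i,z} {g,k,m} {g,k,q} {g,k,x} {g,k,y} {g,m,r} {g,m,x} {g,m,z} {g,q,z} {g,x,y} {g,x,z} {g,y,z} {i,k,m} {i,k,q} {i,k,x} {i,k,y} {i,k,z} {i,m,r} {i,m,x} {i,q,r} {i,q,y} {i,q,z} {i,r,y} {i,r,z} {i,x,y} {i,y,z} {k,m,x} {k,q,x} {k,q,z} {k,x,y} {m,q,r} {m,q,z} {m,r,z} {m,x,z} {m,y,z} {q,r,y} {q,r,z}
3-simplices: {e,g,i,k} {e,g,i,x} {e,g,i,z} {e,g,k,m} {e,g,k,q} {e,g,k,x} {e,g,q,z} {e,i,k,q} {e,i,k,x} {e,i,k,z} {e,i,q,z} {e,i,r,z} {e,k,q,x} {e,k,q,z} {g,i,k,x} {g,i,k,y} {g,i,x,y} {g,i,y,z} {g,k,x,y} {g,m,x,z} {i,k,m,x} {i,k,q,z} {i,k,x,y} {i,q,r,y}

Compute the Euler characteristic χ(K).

n_0=10 n_1=43 n_2=61 n_3=24
χ=+10−43+61−24=4

χ(K)=4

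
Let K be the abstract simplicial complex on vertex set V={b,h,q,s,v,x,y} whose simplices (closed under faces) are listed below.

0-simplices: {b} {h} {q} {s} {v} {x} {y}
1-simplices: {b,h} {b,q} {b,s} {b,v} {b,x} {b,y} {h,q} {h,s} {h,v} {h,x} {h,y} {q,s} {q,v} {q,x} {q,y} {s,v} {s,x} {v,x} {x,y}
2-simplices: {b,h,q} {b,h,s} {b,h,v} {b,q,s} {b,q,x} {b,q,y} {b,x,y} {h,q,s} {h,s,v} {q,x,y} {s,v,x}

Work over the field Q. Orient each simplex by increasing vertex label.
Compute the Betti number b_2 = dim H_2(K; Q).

n_0=7 n_1=19 n_2=11  [Q]
∂1: piv[bh,bq,bs,bv,bx,by] rk=6  ker:hq,hs,hv,hx,hy,qs,qv,qx,qy,sv,sx,vx,xy
∂2: piv[bhq,bhs,bhv,bqs,bqx,bqy,bxy,hsv,svx] rk=9  ker:hqs,qxy
b_2=(11−9)−0=2

b_2=2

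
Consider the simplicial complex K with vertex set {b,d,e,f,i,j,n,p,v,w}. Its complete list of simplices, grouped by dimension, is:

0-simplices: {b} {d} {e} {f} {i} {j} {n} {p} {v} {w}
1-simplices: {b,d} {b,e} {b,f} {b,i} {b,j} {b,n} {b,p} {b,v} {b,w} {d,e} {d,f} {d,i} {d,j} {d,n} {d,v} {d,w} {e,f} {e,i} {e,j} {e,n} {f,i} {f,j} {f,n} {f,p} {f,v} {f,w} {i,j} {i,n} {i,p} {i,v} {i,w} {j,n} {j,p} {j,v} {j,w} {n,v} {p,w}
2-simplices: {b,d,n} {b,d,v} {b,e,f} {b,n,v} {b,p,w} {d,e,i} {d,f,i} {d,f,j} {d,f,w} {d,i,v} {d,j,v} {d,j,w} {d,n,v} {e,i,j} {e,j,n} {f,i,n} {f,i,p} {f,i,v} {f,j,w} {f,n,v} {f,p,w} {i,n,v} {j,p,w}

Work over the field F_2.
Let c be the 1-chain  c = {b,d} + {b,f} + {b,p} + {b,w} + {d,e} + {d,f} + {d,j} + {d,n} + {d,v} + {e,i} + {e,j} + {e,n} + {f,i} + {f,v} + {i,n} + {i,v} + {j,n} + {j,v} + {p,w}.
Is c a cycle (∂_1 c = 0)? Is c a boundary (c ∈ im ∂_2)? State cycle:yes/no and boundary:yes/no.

cycle:yes boundary:no

n_0=10 n_1=37 n_2=23  [Z2]
∂1: piv[bd,be,bf,bi,bj,bn,bp,bv,bw] rk=9  ker:de,df,di,dj,dn,dv,dw,ef,ei,ej,en,fi,fj,fn,fp,fv,fw,ij,in,ip,iv,iw,jn,jp,jv,jw,nv,pw
∂2: piv[bdn,bdv,bef,bnv,bpw,dei,dfi,dfj,dfw,div,djv,djw,eij,ejn,fin,fip,fiv,fnv,fpw,jpw] rk=20  ker:dnv,fjw,inv
∂1c = 0
c vs im∂2: residual ≠ 0 ⇒ not boundary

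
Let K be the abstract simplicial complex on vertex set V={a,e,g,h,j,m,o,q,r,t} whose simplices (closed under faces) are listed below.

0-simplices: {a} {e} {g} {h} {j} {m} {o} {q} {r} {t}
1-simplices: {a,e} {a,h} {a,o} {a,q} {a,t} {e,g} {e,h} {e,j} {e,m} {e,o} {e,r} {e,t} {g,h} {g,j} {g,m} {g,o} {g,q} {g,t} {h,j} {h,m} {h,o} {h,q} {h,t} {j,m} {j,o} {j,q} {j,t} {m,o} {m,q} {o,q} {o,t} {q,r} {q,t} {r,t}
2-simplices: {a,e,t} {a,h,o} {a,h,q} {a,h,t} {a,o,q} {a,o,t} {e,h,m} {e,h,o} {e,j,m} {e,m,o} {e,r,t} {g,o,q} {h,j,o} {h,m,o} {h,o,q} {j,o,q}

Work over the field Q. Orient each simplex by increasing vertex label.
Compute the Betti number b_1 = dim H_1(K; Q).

b_1=11

n_0=10 n_1=34 n_2=16  [Q]
∂1: piv[ae,ah,ao,aq,at,eg,ej,em,er] rk=9  ker:eh,eo,et,gh,gj,gm,go,gq,gt,hj,hm,ho,hq,ht,jm,jo,jq,jt,mo,mq,oq,ot,qr,qt,rt
∂2: piv[aet,aho,ahq,aht,aoq,aot,ehm,eho,ejm,emo,ert,goq,hjo,joq] rk=14  ker:hmo,hoq
b_1=(34−9)−14=11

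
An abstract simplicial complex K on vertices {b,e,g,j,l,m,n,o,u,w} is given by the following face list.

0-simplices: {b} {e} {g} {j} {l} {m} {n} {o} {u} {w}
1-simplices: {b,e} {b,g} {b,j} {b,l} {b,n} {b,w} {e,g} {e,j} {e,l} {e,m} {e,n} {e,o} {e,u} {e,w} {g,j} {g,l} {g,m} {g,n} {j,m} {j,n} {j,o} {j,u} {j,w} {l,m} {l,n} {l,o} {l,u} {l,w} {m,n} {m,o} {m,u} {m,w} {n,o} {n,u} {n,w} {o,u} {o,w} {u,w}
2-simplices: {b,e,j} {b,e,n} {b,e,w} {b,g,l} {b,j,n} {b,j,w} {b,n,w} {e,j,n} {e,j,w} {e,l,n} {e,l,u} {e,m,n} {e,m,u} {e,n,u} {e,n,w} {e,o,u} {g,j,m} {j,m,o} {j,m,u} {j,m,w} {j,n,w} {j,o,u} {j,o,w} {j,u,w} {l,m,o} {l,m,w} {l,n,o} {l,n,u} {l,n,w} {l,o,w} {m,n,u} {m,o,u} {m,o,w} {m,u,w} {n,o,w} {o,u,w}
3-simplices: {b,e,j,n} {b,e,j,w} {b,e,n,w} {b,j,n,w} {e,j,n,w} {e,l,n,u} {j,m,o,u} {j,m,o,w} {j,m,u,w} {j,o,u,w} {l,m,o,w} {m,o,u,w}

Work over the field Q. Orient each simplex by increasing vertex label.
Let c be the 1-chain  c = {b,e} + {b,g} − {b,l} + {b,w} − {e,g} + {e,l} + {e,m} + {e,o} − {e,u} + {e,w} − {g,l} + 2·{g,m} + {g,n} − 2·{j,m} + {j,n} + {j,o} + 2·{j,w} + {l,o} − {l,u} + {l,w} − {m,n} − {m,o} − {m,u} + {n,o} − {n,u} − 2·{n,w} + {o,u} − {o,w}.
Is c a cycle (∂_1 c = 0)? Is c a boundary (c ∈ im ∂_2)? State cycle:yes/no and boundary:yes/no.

n_0=10 n_1=38 n_2=36 n_3=12  [Q]
∂1: piv[be,bg,bj,bl,bn,bw,em,eo,eu] rk=9  ker:eg,ej,el,en,ew,gj,gl,gm,gn,jm,jn,jo,ju,jw,lm,ln,lo,lu,lw,mn,mo,mu,mw,no,nu,nw,ou,ow,uw
∂2: piv[bej,ben,bew,bgl,bjn,bjw,bnw,eln,elu,emn,emu,enu,eou,gjm,jmo,jmu,jmw,jou,jow,juw,lmo,lmw,lno,lnw] rk=24  ker:ejn,ejw,enw,jnw,lnu,low,mnu,mou,mow,muw,now,ouw
∂3: piv[bejn,bejw,benw,bjnw,elnu,jmou,jmow,jmuw,jouw,lmow] rk=10  ker:ejnw,mouw
∂1c = −2·{b} − {e} − 2·{g} − 2·{j} − 2·{l} + 4·{m} + 3·{n} + 3·{o} − 3·{u} + 2·{w}

cycle:no boundary:no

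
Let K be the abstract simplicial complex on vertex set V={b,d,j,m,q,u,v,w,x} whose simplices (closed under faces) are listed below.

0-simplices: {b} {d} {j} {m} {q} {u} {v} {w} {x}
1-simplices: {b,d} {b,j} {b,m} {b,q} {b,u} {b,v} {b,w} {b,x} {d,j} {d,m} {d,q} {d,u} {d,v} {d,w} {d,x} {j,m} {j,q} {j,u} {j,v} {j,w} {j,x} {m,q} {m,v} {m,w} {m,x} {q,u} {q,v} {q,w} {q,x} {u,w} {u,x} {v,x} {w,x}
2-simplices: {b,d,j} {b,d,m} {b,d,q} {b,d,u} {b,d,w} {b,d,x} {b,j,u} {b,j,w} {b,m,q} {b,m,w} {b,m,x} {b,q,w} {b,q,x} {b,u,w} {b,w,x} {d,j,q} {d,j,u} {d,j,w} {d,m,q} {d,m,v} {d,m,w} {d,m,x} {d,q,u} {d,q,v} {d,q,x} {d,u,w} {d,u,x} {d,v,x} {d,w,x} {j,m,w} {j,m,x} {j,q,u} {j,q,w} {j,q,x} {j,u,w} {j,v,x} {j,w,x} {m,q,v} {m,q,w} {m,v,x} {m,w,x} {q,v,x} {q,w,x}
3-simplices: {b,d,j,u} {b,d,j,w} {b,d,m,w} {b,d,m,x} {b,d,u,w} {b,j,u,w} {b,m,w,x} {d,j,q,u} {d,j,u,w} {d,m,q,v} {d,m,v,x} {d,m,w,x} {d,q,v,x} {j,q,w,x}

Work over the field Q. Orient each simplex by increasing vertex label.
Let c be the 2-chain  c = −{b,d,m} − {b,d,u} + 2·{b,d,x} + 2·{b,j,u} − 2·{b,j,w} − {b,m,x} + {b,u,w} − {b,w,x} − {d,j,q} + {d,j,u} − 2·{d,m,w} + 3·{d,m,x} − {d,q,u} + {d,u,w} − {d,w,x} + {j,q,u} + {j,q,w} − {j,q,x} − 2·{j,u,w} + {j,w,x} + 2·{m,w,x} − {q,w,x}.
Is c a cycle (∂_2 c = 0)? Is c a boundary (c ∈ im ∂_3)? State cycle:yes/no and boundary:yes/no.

cycle:yes boundary:yes

n_0=9 n_1=33 n_2=43 n_3=14  [Q]
∂1: piv[bd,bj,bm,bq,bu,bv,bw,bx] rk=8  ker:dj,dm,dq,du,dv,dw,dx,jm,jq,ju,jv,jw,jx,mq,mv,mw,mx,qu,qv,qw,qx,uw,ux,vx,wx
∂2: piv[bdj,bdm,bdq,bdu,bdw,bdx,bju,bjw,bmq,bmw,bmx,bqw,bqx,buw,bwx,djq,dmv,dqu,dqv,dux,dvx,jmw,jmx,jvx] rk=24  ker:dju,djw,dmq,dmw,dmx,dqx,duw,dwx,jqu,jqw,jqx,juw,jwx,mqv,mqw,mvx,mwx,qvx,qwx
∂3: piv[bdju,bdjw,bdmw,bdmx,bduw,bjuw,bmwx,djqu,dmqv,dmvx,dmwx,dqvx,jqwx] rk=13  ker:djuw
∂2c = 0
c vs im∂3: reduces to 0 ⇒ boundary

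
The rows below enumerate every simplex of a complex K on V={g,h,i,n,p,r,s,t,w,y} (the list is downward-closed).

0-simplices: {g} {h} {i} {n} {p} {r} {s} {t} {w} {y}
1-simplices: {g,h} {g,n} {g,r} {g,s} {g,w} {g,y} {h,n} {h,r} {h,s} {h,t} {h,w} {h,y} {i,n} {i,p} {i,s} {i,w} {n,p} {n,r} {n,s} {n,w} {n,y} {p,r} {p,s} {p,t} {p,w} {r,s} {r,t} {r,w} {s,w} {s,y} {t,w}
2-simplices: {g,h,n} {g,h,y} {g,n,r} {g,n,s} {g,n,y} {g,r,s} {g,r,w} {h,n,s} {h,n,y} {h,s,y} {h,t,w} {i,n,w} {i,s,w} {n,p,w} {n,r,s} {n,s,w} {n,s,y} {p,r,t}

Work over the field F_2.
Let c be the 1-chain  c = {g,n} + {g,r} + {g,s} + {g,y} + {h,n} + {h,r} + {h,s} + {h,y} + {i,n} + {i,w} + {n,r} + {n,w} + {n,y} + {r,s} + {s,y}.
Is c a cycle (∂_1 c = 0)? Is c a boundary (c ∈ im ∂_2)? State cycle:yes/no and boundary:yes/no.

n_0=10 n_1=31 n_2=18  [Z2]
∂1: piv[gh,gn,gr,gs,gw,gy,ht,in,ip] rk=9  ker:hn,hr,hs,hw,hy,is,iw,np,nr,ns,nw,ny,pr,ps,pt,pw,rs,rt,rw,sw,sy,tw
∂2: piv[ghn,ghy,gnr,gns,gny,grs,grw,hns,hsy,htw,inw,isw,npw,nsw,prt] rk=15  ker:hny,nrs,nsy
∂1c = 0
c vs im∂2: residual ≠ 0 ⇒ not boundary

cycle:yes boundary:no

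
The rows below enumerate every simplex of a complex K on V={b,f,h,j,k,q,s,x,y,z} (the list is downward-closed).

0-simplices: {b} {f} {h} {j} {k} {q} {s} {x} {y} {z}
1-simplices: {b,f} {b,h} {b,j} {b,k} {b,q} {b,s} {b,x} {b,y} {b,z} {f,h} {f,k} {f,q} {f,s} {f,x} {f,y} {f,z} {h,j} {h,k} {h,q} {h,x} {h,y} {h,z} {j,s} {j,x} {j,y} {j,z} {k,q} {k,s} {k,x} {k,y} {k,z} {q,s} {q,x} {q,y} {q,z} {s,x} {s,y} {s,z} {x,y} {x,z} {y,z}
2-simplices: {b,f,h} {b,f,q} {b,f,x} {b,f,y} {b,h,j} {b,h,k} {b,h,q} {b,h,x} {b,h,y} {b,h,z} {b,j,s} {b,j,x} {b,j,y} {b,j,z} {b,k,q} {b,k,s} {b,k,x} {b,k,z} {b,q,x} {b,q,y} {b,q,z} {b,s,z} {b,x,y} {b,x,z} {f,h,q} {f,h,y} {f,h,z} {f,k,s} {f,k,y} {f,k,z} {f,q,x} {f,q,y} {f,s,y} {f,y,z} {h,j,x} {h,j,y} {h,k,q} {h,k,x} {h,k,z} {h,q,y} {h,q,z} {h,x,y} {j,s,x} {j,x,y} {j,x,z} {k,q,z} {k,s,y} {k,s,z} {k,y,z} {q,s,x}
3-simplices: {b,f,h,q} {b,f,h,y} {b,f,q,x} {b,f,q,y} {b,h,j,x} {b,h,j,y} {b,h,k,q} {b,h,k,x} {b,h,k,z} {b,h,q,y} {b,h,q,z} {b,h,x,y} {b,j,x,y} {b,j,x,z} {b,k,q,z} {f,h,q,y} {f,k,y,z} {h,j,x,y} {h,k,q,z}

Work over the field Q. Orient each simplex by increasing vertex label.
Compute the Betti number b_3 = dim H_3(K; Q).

b_3=3

n_0=10 n_1=41 n_2=50 n_3=19  [Q]
∂1: piv[bf,bh,bj,bk,bq,bs,bx,by,bz] rk=9  ker:fh,fk,fq,fs,fx,fy,fz,hj,hk,hq,hx,hy,hz,js,jx,jy,jz,kq,ks,kx,ky,kz,qs,qx,qy,qz,sx,sy,sz,xy,xz,yz
∂2: piv[bfh,bfq,bfx,bfy,bhj,bhk,bhq,bhx,bhy,bhz,bjs,bjx,bjy,bjz,bkq,bks,bkx,bkz,bqx,bqy,bqz,bsz,bxy,bxz,fhz,fks,fky,fkz,fsy,fyz,jsx,qsx] rk=32  ker:fhq,fhy,fqx,fqy,hjx,hjy,hkq,hkx,hkz,hqy,hqz,hxy,jxy,jxz,kqz,ksy,ksz,kyz
∂3: piv[bfhq,bfhy,bfqx,bfqy,bhjx,bhjy,bhkq,bhkx,bhkz,bhqy,bhqz,bhxy,bjxy,bjxz,bkqz,fkyz] rk=16  ker:fhqy,hjxy,hkqz
b_3=(19−16)−0=3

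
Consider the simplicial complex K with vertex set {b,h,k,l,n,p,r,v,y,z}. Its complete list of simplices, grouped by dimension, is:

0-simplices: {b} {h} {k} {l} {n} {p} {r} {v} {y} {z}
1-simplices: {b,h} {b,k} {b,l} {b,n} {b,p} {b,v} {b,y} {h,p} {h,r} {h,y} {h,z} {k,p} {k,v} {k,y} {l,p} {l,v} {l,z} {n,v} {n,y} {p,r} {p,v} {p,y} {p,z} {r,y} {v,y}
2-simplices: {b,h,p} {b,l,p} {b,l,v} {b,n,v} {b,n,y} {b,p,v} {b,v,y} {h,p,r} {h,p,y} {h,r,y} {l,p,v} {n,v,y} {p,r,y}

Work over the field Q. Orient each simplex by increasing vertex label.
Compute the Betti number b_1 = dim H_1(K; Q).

b_1=6

n_0=10 n_1=25 n_2=13  [Q]
∂1: piv[bh,bk,bl,bn,bp,bv,by,hr,hz] rk=9  ker:hp,hy,kp,kv,ky,lp,lv,lz,nv,ny,pr,pv,py,pz,ry,vy
∂2: piv[bhp,blp,blv,bnv,bny,bpv,bvy,hpr,hpy,hry] rk=10  ker:lpv,nvy,pry
b_1=(25−9)−10=6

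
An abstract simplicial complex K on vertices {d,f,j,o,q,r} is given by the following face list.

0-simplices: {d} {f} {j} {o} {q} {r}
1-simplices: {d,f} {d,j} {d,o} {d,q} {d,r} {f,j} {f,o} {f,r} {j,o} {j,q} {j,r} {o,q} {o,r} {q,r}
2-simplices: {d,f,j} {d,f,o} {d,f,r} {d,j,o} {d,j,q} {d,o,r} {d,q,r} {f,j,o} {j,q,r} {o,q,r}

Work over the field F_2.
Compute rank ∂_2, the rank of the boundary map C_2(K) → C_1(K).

rank∂_2=9

n_0=6 n_1=14 n_2=10  [Z2]
∂1: piv[df,dj,do,dq,dr] rk=5  ker:fj,fo,fr,jo,jq,jr,oq,or,qr
∂2: piv[dfj,dfo,dfr,djo,djq,dor,dqr,jqr,oqr] rk=9  ker:fjo
rk∂_2=9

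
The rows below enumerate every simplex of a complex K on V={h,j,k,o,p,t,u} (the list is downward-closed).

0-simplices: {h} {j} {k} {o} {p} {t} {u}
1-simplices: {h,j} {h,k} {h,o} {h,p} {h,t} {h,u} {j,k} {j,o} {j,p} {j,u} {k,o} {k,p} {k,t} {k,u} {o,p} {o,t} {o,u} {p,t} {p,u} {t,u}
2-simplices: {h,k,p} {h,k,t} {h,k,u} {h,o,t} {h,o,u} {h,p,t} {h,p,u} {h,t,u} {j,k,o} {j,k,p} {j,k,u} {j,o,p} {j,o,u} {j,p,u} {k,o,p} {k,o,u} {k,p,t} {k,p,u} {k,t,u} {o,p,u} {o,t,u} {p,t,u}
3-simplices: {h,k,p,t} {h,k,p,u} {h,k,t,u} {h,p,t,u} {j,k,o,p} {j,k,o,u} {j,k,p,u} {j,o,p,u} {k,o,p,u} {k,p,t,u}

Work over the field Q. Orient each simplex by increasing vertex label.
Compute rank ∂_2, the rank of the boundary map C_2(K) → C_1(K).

rank∂_2=13

n_0=7 n_1=20 n_2=22 n_3=10  [Q]
∂1: piv[hj,hk,ho,hp,ht,hu] rk=6  ker:jk,jo,jp,ju,ko,kp,kt,ku,op,ot,ou,pt,pu,tu
∂2: piv[hkp,hkt,hku,hot,hou,hpt,hpu,htu,jko,jkp,jku,jop,jou] rk=13  ker:jpu,kop,kou,kpt,kpu,ktu,opu,otu,ptu
∂3: piv[hkpt,hkpu,hktu,hptu,jkop,jkou,jkpu,jopu] rk=8  ker:kopu,kptu
rk∂_2=13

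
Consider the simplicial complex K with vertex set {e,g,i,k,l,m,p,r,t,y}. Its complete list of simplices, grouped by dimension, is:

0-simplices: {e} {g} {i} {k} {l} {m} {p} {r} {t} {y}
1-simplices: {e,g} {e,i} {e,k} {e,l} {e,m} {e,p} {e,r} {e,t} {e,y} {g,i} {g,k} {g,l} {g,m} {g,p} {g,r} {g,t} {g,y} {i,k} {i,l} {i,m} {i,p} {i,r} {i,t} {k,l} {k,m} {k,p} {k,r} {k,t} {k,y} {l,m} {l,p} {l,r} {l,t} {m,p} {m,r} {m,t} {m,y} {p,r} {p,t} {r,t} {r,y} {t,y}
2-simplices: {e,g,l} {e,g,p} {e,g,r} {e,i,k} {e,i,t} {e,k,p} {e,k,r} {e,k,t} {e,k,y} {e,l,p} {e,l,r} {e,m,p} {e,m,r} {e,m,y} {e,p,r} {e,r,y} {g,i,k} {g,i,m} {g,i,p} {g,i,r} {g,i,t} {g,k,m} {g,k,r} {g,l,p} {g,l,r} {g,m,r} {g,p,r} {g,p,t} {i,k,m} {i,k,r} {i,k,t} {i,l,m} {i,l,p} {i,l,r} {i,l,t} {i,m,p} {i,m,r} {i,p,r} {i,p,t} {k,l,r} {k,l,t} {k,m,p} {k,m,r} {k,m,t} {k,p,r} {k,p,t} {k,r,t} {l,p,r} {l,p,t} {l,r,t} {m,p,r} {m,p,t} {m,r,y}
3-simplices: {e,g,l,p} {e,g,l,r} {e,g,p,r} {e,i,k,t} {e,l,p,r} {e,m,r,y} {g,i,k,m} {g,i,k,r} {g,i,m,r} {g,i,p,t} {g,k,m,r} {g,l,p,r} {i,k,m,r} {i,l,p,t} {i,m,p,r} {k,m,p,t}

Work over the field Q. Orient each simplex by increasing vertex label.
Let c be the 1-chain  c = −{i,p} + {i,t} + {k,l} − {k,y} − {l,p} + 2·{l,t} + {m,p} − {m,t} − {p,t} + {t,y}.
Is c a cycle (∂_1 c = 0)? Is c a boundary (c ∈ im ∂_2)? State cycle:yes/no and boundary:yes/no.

n_0=10 n_1=42 n_2=53 n_3=16  [Q]
∂1: piv[eg,ei,ek,el,em,ep,er,et,ey] rk=9  ker:gi,gk,gl,gm,gp,gr,gt,gy,ik,il,im,ip,ir,it,kl,km,kp,kr,kt,ky,lm,lp,lr,lt,mp,mr,mt,my,pr,pt,rt,ry,ty
∂2: piv[egl,egp,egr,eik,eit,ekp,ekr,ekt,eky,elp,elr,emp,emr,emy,epr,ery,gik,gim,gip,gir,git,gkm,gkr,gmr,gpt,ilm,ilp,ilt,klr,kmt,krt] rk=31  ker:glp,glr,gpr,ikm,ikr,ikt,ilr,imp,imr,ipr,ipt,klt,kmp,kmr,kpr,kpt,lpr,lpt,lrt,mpr,mpt,mry
∂3: piv[eglp,eglr,egpr,eikt,elpr,emry,gikm,gikr,gimr,gipt,gkmr,ilpt,impr,kmpt] rk=14  ker:glpr,ikmr
∂1c = 0
c vs im∂2: residual ≠ 0 ⇒ not boundary

cycle:yes boundary:no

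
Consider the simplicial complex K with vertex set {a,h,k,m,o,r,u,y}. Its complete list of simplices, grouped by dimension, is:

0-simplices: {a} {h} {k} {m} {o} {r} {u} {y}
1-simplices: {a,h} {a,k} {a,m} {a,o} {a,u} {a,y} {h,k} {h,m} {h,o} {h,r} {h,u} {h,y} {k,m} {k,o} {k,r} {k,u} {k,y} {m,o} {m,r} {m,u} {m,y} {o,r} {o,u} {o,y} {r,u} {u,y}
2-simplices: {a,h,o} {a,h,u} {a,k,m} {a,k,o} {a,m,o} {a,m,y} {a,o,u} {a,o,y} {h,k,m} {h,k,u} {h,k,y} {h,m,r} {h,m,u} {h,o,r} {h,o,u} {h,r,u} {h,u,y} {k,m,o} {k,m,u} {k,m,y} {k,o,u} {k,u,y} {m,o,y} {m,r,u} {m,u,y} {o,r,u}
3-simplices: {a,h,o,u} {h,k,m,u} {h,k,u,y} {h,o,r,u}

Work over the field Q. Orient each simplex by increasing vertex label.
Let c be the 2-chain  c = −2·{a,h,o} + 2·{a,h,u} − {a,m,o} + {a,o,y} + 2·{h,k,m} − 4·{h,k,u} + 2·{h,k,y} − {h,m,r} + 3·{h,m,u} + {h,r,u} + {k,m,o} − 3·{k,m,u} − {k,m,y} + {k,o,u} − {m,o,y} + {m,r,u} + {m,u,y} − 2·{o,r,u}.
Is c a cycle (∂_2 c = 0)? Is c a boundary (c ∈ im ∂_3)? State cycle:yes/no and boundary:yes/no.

n_0=8 n_1=26 n_2=26 n_3=4  [Q]
∂1: piv[ah,ak,am,ao,au,ay,hr] rk=7  ker:hk,hm,ho,hu,hy,km,ko,kr,ku,ky,mo,mr,mu,my,or,ou,oy,ru,uy
∂2: piv[aho,ahu,akm,ako,amo,amy,aou,aoy,hkm,hku,hky,hmr,hmu,hor,hru,huy,kmy,kou] rk=18  ker:hou,kmo,kmu,kuy,moy,mru,muy,oru
∂3: piv[ahou,hkmu,hkuy,horu] rk=4
∂2c = −{a,m} + 4·{a,o} − 2·{a,u} − {a,y} − 2·{h,o} + 2·{h,r} + 2·{h,u} − 2·{h,y} − {k,m} − 2·{k,u} + 3·{k,y} − {m,o} − {m,y} − 2·{o,r} + 3·{o,u} + {u,y}

cycle:no boundary:no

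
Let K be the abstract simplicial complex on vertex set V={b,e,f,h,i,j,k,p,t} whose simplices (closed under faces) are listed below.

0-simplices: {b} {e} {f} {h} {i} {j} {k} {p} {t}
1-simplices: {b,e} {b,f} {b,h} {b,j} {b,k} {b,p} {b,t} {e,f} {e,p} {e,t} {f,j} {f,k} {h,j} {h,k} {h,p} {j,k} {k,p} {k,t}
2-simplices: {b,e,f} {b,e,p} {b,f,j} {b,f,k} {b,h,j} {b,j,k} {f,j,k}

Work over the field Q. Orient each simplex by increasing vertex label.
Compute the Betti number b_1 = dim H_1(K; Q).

n_0=9 n_1=18 n_2=7  [Q]
∂1: piv[be,bf,bh,bj,bk,bp,bt] rk=7  ker:ef,ep,et,fj,fk,hj,hk,hp,jk,kp,kt
∂2: piv[bef,bep,bfj,bfk,bhj,bjk] rk=6  ker:fjk
b_1=(18−7)−6=5

b_1=5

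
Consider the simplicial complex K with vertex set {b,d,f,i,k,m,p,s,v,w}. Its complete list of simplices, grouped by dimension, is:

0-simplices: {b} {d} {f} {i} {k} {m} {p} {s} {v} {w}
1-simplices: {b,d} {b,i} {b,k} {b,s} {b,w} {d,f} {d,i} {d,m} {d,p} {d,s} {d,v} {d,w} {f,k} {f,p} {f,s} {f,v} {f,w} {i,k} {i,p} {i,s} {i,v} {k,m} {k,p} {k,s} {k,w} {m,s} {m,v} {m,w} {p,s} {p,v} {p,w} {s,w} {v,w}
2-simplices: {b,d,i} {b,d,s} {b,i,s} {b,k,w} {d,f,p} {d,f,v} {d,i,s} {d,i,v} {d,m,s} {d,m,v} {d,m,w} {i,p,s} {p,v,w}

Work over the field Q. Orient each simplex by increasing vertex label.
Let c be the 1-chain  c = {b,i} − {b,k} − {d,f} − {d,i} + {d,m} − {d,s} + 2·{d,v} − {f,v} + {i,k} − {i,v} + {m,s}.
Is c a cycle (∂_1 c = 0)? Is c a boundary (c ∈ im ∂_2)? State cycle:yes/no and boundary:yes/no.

n_0=10 n_1=33 n_2=13  [Q]
∂1: piv[bd,bi,bk,bs,bw,df,dm,dp,dv] rk=9  ker:di,ds,dw,fk,fp,fs,fv,fw,ik,ip,is,iv,km,kp,ks,kw,ms,mv,mw,ps,pv,pw,sw,vw
∂2: piv[bdi,bds,bis,bkw,dfp,dfv,div,dms,dmv,dmw,ips,pvw] rk=12  ker:dis
∂1c = 0
c vs im∂2: residual ≠ 0 ⇒ not boundary

cycle:yes boundary:no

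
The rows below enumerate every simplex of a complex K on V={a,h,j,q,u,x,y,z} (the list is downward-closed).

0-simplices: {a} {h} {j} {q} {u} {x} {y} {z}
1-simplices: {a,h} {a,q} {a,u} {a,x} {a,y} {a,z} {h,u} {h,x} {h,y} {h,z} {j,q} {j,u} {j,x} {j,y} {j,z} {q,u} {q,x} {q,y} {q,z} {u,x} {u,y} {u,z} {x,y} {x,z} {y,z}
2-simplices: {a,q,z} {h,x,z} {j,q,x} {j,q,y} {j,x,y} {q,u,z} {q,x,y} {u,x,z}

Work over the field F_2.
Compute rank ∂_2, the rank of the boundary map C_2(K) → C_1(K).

n_0=8 n_1=25 n_2=8  [Z2]
∂1: piv[ah,aq,au,ax,ay,az,jq] rk=7  ker:hu,hx,hy,hz,ju,jx,jy,jz,qu,qx,qy,qz,ux,uy,uz,xy,xz,yz
∂2: piv[aqz,hxz,jqx,jqy,jxy,quz,uxz] rk=7  ker:qxy
rk∂_2=7

rank∂_2=7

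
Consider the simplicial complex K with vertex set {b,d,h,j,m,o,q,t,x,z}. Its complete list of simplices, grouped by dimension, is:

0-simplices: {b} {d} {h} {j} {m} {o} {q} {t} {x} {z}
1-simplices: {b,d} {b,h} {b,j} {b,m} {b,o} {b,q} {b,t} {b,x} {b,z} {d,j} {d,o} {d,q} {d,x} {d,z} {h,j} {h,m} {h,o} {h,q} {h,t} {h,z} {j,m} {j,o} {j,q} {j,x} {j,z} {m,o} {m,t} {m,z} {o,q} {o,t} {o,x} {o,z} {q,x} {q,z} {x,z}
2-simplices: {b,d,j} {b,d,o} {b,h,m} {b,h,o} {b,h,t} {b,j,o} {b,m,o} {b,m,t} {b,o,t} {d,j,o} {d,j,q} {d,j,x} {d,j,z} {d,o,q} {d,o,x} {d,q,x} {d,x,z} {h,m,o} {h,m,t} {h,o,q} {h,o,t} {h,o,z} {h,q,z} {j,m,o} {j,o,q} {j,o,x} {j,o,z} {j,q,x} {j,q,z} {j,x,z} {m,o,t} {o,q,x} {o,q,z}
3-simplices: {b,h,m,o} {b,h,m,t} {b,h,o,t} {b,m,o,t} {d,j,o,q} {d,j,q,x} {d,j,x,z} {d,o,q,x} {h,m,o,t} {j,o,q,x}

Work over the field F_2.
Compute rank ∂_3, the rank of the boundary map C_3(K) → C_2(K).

n_0=10 n_1=35 n_2=33 n_3=10  [Z2]
∂1: piv[bd,bh,bj,bm,bo,bq,bt,bx,bz] rk=9  ker:dj,do,dq,dx,dz,hj,hm,ho,hq,ht,hz,jm,jo,jq,jx,jz,mo,mt,mz,oq,ot,ox,oz,qx,qz,xz
∂2: piv[bdj,bdo,bhm,bho,bht,bjo,bmo,bmt,bot,djq,djx,djz,doq,dox,dqx,dxz,hoq,hoz,hqz,jmo,joz] rk=21  ker:djo,hmo,hmt,hot,joq,jox,jqx,jqz,jxz,mot,oqx,oqz
∂3: piv[bhmo,bhmt,bhot,bmot,djoq,djqx,djxz,doqx,joqx] rk=9  ker:hmot
rk∂_3=9

rank∂_3=9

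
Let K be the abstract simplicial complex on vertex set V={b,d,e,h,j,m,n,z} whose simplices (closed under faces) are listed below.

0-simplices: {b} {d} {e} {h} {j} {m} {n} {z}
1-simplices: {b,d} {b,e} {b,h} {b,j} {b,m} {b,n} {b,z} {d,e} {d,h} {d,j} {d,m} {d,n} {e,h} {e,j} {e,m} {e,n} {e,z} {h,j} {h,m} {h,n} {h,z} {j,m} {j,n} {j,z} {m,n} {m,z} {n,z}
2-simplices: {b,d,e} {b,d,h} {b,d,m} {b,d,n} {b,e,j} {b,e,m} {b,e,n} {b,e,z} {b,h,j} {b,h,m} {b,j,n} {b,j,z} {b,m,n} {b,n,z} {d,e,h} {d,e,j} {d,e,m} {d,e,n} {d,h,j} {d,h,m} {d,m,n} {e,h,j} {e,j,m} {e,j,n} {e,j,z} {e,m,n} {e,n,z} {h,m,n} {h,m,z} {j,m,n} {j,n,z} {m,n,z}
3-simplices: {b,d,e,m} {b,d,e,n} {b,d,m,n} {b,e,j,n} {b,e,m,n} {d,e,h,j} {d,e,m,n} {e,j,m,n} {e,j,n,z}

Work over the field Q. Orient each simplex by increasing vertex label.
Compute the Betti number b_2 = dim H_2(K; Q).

n_0=8 n_1=27 n_2=32 n_3=9  [Q]
∂1: piv[bd,be,bh,bj,bm,bn,bz] rk=7  ker:de,dh,dj,dm,dn,eh,ej,em,en,ez,hj,hm,hn,hz,jm,jn,jz,mn,mz,nz
∂2: piv[bde,bdh,bdm,bdn,bej,bem,ben,bez,bhj,bhm,bjn,bjz,bmn,bnz,deh,dej,ejm,hmn,hmz,mnz] rk=20  ker:dem,den,dhj,dhm,dmn,ehj,ejn,ejz,emn,enz,jmn,jnz
∂3: piv[bdem,bden,bdmn,bejn,bemn,dehj,ejmn,ejnz] rk=8  ker:demn
b_2=(32−20)−8=4

b_2=4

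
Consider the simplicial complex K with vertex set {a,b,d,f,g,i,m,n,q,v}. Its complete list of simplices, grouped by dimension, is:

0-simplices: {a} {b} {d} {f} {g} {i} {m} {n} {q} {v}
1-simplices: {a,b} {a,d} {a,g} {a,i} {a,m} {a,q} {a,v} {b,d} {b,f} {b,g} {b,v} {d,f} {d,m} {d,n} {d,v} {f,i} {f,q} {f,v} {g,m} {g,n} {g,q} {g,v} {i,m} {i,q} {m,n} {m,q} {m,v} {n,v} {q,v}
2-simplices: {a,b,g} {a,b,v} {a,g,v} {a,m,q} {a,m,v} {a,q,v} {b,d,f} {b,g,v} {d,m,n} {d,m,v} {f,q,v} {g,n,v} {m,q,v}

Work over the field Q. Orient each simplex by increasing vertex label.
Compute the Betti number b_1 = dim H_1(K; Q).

b_1=9

n_0=10 n_1=29 n_2=13  [Q]
∂1: piv[ab,ad,ag,ai,am,aq,av,bf,dn] rk=9  ker:bd,bg,bv,df,dm,dv,fi,fq,fv,gm,gn,gq,gv,im,iq,mn,mq,mv,nv,qv
∂2: piv[abg,abv,agv,amq,amv,aqv,bdf,dmn,dmv,fqv,gnv] rk=11  ker:bgv,mqv
b_1=(29−9)−11=9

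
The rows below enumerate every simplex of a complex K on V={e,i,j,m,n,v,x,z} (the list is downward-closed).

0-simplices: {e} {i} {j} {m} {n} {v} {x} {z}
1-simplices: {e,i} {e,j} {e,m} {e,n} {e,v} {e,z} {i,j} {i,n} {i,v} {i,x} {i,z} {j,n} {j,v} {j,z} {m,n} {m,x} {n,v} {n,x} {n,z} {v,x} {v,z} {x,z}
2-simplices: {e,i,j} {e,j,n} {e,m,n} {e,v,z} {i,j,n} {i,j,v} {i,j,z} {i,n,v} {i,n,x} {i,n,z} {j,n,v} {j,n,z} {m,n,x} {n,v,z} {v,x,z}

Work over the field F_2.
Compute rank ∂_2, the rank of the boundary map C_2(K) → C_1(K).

rank∂_2=13

n_0=8 n_1=22 n_2=15  [Z2]
∂1: piv[ei,ej,em,en,ev,ez,ix] rk=7  ker:ij,in,iv,iz,jn,jv,jz,mn,mx,nv,nx,nz,vx,vz,xz
∂2: piv[eij,ejn,emn,evz,ijn,ijv,ijz,inv,inx,inz,mnx,nvz,vxz] rk=13  ker:jnv,jnz
rk∂_2=13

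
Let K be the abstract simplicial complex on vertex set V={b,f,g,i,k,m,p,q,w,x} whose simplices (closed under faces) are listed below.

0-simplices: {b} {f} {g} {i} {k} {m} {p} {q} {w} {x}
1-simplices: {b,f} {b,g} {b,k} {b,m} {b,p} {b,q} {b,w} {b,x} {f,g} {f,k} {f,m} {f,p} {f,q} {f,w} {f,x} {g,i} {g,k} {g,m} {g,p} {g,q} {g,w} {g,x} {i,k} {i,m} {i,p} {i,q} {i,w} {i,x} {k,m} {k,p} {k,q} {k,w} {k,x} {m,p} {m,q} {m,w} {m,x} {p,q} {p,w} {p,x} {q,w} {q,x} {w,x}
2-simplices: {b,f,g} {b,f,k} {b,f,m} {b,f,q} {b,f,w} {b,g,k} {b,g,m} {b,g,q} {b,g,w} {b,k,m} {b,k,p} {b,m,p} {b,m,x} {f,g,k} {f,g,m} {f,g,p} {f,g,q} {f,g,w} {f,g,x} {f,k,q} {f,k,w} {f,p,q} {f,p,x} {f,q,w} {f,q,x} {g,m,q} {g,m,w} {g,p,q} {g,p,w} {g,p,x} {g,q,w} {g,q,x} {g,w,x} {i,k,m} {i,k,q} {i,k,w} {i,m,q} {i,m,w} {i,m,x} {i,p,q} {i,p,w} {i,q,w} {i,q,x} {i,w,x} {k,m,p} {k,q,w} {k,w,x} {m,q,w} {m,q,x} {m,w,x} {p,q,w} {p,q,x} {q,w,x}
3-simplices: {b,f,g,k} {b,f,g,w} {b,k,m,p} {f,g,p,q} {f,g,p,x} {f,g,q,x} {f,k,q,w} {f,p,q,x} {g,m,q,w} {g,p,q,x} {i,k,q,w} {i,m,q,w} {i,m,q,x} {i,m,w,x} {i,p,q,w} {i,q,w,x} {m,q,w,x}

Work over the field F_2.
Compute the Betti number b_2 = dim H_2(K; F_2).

n_0=10 n_1=43 n_2=53 n_3=17  [Z2]
∂1: piv[bf,bg,bk,bm,bp,bq,bw,bx,gi] rk=9  ker:fg,fk,fm,fp,fq,fw,fx,gk,gm,gp,gq,gw,gx,ik,im,ip,iq,iw,ix,km,kp,kq,kw,kx,mp,mq,mw,mx,pq,pw,px,qw,qx,wx
∂2: piv[bfg,bfk,bfm,bfq,bfw,bgk,bgm,bgq,bgw,bkm,bkp,bmp,bmx,fgp,fgx,fkq,fkw,fpq,fpx,fqw,fqx,gmq,gmw,gpw,gwx,ikm,ikq,ikw,imx,ipq,iqx,kwx] rk=32  ker:fgk,fgm,fgq,fgw,gpq,gpx,gqw,gqx,imq,imw,ipw,iqw,iwx,kmp,kqw,mqw,mqx,mwx,pqw,pqx,qwx
∂3: piv[bfgk,bfgw,bkmp,fgpq,fgpx,fgqx,fkqw,fpqx,gmqw,ikqw,imqw,imqx,imwx,ipqw,iqwx] rk=15  ker:gpqx,mqwx
b_2=(53−32)−15=6

b_2=6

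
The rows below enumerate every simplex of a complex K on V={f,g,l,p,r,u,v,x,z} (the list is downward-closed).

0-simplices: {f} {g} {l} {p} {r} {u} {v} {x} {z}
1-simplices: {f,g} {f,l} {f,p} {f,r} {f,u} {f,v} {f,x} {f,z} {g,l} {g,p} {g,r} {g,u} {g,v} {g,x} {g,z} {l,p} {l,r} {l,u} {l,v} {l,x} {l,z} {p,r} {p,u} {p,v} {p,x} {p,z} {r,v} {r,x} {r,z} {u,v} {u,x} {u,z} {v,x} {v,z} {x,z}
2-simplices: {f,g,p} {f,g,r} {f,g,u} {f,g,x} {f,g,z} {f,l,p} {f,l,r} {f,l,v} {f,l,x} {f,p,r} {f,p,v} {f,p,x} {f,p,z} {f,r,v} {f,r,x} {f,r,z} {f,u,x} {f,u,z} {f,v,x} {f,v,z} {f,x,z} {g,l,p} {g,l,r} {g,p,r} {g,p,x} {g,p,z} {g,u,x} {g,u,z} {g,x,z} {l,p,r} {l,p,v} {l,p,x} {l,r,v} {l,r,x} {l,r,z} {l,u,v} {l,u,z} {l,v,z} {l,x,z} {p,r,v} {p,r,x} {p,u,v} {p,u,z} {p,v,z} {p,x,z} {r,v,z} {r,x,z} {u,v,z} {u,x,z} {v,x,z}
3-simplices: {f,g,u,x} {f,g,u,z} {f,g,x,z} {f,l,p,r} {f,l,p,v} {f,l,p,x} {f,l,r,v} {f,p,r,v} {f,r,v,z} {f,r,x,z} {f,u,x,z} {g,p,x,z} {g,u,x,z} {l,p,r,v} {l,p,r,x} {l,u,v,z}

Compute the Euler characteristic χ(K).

n_0=9 n_1=35 n_2=50 n_3=16
χ=+9−35+50−16=8

χ(K)=8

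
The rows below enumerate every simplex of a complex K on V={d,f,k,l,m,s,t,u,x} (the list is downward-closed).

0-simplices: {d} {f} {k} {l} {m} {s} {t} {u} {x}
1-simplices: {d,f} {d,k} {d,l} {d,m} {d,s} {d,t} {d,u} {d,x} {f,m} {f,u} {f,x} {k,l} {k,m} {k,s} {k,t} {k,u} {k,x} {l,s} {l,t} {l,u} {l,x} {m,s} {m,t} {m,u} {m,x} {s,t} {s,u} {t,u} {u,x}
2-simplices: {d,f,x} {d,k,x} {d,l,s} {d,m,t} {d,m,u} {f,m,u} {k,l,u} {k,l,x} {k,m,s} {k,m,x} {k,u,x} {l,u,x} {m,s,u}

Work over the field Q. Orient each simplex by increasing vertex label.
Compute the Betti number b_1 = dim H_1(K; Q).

b_1=9

n_0=9 n_1=29 n_2=13  [Q]
∂1: piv[df,dk,dl,dm,ds,dt,du,dx] rk=8  ker:fm,fu,fx,kl,km,ks,kt,ku,kx,ls,lt,lu,lx,ms,mt,mu,mx,st,su,tu,ux
∂2: piv[dfx,dkx,dls,dmt,dmu,fmu,klu,klx,kms,kmx,kux,msu] rk=12  ker:lux
b_1=(29−8)−12=9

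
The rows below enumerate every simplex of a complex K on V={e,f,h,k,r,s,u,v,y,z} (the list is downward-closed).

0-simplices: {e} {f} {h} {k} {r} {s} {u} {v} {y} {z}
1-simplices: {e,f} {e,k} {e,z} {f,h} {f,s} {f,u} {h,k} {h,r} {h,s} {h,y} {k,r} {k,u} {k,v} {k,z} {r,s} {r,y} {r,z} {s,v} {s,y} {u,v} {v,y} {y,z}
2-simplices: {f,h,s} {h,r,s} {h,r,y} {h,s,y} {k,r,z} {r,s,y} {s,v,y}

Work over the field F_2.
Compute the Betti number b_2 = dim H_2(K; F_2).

b_2=1

n_0=10 n_1=22 n_2=7  [Z2]
∂1: piv[ef,ek,ez,fh,fs,fu,hr,hy,kv] rk=9  ker:hk,hs,kr,ku,kz,rs,ry,rz,sv,sy,uv,vy,yz
∂2: piv[fhs,hrs,hry,hsy,krz,svy] rk=6  ker:rsy
b_2=(7−6)−0=1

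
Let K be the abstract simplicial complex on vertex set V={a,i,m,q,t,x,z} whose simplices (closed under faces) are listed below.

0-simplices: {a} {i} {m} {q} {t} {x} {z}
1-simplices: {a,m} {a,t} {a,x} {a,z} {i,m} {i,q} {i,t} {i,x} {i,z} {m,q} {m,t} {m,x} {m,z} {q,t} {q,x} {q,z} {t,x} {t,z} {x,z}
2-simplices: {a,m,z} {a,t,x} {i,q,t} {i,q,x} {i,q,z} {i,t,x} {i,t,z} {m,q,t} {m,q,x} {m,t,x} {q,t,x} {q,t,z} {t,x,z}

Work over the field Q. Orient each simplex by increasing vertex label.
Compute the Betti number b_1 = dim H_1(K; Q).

b_1=3

n_0=7 n_1=19 n_2=13  [Q]
∂1: piv[am,at,ax,az,im,iq] rk=6  ker:it,ix,iz,mq,mt,mx,mz,qt,qx,qz,tx,tz,xz
∂2: piv[amz,atx,iqt,iqx,iqz,itx,itz,mqt,mqx,txz] rk=10  ker:mtx,qtx,qtz
b_1=(19−6)−10=3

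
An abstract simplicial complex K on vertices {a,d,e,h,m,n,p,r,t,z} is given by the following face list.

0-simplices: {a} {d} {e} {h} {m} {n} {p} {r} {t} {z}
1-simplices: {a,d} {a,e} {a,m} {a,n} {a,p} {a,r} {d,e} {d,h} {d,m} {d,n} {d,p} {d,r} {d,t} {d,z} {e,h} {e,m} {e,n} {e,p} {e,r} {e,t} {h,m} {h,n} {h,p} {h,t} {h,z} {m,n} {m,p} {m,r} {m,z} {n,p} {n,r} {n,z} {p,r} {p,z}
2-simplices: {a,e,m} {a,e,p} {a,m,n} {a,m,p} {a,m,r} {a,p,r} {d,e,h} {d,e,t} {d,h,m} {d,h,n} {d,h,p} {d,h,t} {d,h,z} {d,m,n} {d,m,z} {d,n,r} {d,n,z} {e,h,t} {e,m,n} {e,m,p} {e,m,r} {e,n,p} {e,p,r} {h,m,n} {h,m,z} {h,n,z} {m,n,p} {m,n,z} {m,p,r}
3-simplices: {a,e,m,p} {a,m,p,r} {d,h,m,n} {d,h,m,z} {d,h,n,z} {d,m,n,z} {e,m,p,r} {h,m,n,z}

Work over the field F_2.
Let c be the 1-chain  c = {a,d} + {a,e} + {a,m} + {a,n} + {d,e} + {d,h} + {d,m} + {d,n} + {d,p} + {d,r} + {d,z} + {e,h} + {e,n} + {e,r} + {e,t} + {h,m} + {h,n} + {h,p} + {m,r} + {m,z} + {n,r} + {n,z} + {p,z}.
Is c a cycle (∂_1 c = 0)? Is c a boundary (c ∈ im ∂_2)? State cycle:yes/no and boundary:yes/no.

n_0=10 n_1=34 n_2=29 n_3=8  [Z2]
∂1: piv[ad,ae,am,an,ap,ar,dh,dt,dz] rk=9  ker:de,dm,dn,dp,dr,eh,em,en,ep,er,et,hm,hn,hp,ht,hz,mn,mp,mr,mz,np,nr,nz,pr,pz
∂2: piv[aem,aep,amn,amp,amr,apr,deh,det,dhm,dhn,dhp,dht,dhz,dmn,dmz,dnr,dnz,emn,emr,enp] rk=20  ker:eht,emp,epr,hmn,hmz,hnz,mnp,mnz,mpr
∂3: piv[aemp,ampr,dhmn,dhmz,dhnz,dmnz,empr] rk=7  ker:hmnz
∂1c = {h} + {m} + {p} + {t}

cycle:no boundary:no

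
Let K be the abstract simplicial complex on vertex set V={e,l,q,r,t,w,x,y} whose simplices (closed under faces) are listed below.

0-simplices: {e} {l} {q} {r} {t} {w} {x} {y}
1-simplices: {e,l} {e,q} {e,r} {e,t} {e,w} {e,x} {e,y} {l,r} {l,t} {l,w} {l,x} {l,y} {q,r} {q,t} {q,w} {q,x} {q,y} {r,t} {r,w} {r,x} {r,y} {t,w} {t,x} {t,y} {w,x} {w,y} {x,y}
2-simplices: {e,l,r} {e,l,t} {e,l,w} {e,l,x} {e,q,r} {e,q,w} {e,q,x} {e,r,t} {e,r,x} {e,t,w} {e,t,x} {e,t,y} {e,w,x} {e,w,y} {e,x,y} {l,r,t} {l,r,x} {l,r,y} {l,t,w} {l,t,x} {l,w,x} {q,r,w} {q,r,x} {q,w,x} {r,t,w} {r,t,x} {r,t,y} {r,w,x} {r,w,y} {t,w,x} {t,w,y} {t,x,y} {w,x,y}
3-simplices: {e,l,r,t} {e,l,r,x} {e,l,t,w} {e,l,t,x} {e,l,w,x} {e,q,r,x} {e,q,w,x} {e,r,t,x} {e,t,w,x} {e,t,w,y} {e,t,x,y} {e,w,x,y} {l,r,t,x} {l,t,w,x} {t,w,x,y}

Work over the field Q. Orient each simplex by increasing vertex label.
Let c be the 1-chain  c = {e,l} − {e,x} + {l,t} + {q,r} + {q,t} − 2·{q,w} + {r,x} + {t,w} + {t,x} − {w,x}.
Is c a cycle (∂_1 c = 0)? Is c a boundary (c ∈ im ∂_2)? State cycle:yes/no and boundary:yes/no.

n_0=8 n_1=27 n_2=33 n_3=15  [Q]
∂1: piv[el,eq,er,et,ew,ex,ey] rk=7  ker:lr,lt,lw,lx,ly,qr,qt,qw,qx,qy,rt,rw,rx,ry,tw,tx,ty,wx,wy,xy
∂2: piv[elr,elt,elw,elx,eqr,eqw,eqx,ert,erx,etw,etx,ety,ewx,ewy,exy,lry,qrw,rty] rk=18  ker:lrt,lrx,ltw,ltx,lwx,qrx,qwx,rtw,rtx,rwx,rwy,twx,twy,txy,wxy
∂3: piv[elrt,elrx,eltw,eltx,elwx,eqrx,eqwx,ertx,etwx,etwy,etxy,ewxy] rk=12  ker:lrtx,ltwx,twxy
∂1c = 0
c vs im∂2: residual ≠ 0 ⇒ not boundary

cycle:yes boundary:no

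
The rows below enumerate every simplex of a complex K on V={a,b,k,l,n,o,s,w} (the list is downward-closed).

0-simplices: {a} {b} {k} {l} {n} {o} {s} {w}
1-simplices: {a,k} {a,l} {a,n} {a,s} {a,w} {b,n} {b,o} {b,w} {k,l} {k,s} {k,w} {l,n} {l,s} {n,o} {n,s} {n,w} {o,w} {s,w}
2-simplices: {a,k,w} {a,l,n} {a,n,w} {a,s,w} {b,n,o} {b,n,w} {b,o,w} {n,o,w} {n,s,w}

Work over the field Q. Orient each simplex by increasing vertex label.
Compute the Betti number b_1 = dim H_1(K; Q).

n_0=8 n_1=18 n_2=9  [Q]
∂1: piv[ak,al,an,as,aw,bn,bo] rk=7  ker:bw,kl,ks,kw,ln,ls,no,ns,nw,ow,sw
∂2: piv[akw,aln,anw,asw,bno,bnw,bow,nsw] rk=8  ker:now
b_1=(18−7)−8=3

b_1=3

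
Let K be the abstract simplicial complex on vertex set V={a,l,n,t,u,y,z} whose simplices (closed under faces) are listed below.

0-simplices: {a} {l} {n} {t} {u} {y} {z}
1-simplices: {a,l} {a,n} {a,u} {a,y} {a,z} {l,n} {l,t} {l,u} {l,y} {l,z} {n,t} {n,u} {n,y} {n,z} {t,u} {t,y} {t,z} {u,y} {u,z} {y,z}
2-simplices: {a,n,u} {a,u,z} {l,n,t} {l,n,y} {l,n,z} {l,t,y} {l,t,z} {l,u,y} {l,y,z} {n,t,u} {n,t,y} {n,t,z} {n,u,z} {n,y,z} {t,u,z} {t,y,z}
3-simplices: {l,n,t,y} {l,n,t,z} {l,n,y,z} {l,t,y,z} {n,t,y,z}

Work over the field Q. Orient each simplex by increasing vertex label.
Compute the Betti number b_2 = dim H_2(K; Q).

b_2=1

n_0=7 n_1=20 n_2=16 n_3=5  [Q]
∂1: piv[al,an,au,ay,az,lt] rk=6  ker:ln,lu,ly,lz,nt,nu,ny,nz,tu,ty,tz,uy,uz,yz
∂2: piv[anu,auz,lnt,lny,lnz,lty,ltz,luy,lyz,ntu,nuz] rk=11  ker:nty,ntz,nyz,tuz,tyz
∂3: piv[lnty,lntz,lnyz,ltyz] rk=4  ker:ntyz
b_2=(16−11)−4=1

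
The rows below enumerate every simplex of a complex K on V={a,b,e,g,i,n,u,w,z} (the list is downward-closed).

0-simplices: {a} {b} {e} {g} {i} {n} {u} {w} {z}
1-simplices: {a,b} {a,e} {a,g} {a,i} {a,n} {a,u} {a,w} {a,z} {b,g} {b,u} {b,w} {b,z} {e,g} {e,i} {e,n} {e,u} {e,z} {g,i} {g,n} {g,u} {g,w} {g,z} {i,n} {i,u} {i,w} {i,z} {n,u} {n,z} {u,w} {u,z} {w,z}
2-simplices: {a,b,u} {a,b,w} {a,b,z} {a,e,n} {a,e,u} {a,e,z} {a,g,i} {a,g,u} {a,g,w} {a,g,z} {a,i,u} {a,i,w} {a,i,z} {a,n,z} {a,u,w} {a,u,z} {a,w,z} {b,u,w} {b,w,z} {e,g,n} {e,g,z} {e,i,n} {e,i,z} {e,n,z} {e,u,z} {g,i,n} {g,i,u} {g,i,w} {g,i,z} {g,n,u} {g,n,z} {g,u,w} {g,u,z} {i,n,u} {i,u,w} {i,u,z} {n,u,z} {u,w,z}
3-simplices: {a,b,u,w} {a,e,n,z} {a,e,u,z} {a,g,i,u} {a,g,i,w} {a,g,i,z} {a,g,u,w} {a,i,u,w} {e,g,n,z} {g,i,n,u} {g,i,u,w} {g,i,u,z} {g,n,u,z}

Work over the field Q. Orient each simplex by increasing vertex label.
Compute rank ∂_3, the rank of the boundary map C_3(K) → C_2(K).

rank∂_3=12

n_0=9 n_1=31 n_2=38 n_3=13  [Q]
∂1: piv[ab,ae,ag,ai,an,au,aw,az] rk=8  ker:bg,bu,bw,bz,eg,ei,en,eu,ez,gi,gn,gu,gw,gz,in,iu,iw,iz,nu,nz,uw,uz,wz
∂2: piv[abu,abw,abz,aen,aeu,aez,agi,agu,agw,agz,aiu,aiw,aiz,anz,auw,auz,awz,egn,egz,ein,eiz,gnu] rk=22  ker:buw,bwz,enz,euz,gin,giu,giw,giz,gnz,guw,guz,inu,iuw,iuz,nuz,uwz
∂3: piv[abuw,aenz,aeuz,agiu,agiw,agiz,aguw,aiuw,egnz,ginu,giuz,gnuz] rk=12  ker:giuw
rk∂_3=12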